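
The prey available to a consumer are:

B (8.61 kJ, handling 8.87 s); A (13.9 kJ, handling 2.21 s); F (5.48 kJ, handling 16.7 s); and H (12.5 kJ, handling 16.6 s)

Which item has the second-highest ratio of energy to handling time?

In descending order of E/h:
A: 13.9/2.21 = 6.29 kJ/s
B: 8.61/8.87 = 0.971 kJ/s
H: 12.5/16.6 = 0.753 kJ/s
F: 5.48/16.7 = 0.328 kJ/s

B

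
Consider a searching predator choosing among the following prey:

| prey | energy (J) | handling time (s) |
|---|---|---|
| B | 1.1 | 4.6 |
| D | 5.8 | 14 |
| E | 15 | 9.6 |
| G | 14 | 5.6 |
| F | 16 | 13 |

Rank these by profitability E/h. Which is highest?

G

In descending order of E/h:
G: 14/5.6 = 2.5 J/s
E: 15/9.6 = 1.56 J/s
F: 16/13 = 1.23 J/s
D: 5.8/14 = 0.414 J/s
B: 1.1/4.6 = 0.239 J/s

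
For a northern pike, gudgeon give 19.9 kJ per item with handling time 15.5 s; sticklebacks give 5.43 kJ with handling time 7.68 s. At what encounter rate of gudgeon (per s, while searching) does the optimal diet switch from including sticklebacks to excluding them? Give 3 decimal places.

Drop sticklebacks once their profitability E₂/h₂ falls below the rate achievable on gudgeon alone: E₂/h₂ = λE₁/(1 + λh₁).
Solve for λ: λE₁h₂ = E₂(1 + λh₁) → λ(E₁h₂ − E₂h₁) = E₂ → λ = E₂/(E₁h₂ − E₂h₁).
λ = 5.43/(19.9×7.68 − 5.43×15.5) = 5.43/68.67 = 0.07908 per s.

0.079 per s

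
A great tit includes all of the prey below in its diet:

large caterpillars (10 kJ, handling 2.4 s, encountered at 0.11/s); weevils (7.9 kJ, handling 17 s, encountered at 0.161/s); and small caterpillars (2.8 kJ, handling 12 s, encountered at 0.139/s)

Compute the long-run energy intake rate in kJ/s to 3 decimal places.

0.487 kJ/s

R = (0.11×10 + 0.161×7.9 + 0.139×2.8) / (1 + 0.11×2.4 + 0.161×17 + 0.139×12) = 2.761/5.669 = 0.4871 kJ/s.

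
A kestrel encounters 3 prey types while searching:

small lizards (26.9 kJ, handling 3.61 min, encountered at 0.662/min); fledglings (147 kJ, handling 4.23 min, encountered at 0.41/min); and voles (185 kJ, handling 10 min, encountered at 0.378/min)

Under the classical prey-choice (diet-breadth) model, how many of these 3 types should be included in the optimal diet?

1

Rank by E/h (kJ/min): fledglings 34.8, voles 18.5, small lizards 7.45. Include each in turn until the next type's E/h falls below the running intake rate.
Rate on top 1: 22.04. voles: 18.5 < 22.04 → exclude; stop.
Optimal diet: fledglings — 1 of 3 types.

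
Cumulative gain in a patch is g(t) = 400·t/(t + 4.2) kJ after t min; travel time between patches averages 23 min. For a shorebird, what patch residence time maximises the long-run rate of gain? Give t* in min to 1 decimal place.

9.8 min

Optimal t* satisfies g'(t*) = g(t*)/(T + t*).
g'(t) = 400·4.2/(t + 4.2)². Setting 400·4.2/(t+4.2)² = 400t/[(t+4.2)(23+t)] gives 4.2(23+t) = t(t+4.2), so t² = 4.2×23 = 96.6.
t* = √96.6 = 9.829 min.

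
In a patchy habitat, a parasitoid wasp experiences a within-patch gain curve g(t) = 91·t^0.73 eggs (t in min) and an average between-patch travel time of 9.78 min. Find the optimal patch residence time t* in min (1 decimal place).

26.4 min

Optimal t* satisfies g'(t*) = g(t*)/(T + t*).
g'(t) = 0.73·91·t^-0.27. Setting 0.73·91·t^-0.27 = 91·t^0.73/(9.78+t) gives 0.73(9.78+t) = t, so 0.27·t = 0.73×9.78.
t* = 0.73×9.78/0.27 = 26.44 min.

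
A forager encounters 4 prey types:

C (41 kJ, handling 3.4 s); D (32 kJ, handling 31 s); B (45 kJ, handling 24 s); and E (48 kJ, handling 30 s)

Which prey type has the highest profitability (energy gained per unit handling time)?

In descending order of E/h:
C: 41/3.4 = 12.1 kJ/s
B: 45/24 = 1.88 kJ/s
E: 48/30 = 1.6 kJ/s
D: 32/31 = 1.03 kJ/s

C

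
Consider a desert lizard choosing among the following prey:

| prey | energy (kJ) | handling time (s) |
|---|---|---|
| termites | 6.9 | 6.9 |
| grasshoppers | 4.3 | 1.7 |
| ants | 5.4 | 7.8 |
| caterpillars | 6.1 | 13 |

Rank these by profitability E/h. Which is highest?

grasshoppers

Profitability E/h (kJ/s): termites = 6.9/6.9 = 1, grasshoppers = 4.3/1.7 = 2.53, ants = 5.4/7.8 = 0.692, caterpillars = 6.1/13 = 0.469.
Ranked: grasshoppers > termites > ants > caterpillars.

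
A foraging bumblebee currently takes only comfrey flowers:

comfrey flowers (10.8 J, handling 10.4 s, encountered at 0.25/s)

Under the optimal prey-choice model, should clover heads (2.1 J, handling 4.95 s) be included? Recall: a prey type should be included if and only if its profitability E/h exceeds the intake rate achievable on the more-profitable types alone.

No

On comfrey flowers alone, R = ΣλE/(1+Σλh) = 2.7/3.6 = 0.75 J/s.
Profitability of clover heads: 2.1/4.95 = 0.4242 J/s.
0.4242 < 0.75, so adding clover heads would lower the average — exclude it.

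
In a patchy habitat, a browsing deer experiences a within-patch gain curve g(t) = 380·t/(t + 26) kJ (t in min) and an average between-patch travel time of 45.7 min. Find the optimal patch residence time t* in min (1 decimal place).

By the marginal value theorem, leave when the instantaneous gain rate g'(t) equals the habitat-wide average g(t)/(T + t).
g'(t) = 380·26/(t + 26)². Setting 380·26/(t+26)² = 380t/[(t+26)(45.7+t)] gives 26(45.7+t) = t(t+26), so t² = 26×45.7 = 1188.
t* = √1188 = 34.47 min.

34.5 min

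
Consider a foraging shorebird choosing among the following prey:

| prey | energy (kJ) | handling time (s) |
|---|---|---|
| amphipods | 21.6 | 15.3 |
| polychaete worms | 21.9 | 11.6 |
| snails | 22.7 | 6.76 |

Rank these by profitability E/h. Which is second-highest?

Profitability E/h (kJ/s): amphipods = 21.6/15.3 = 1.41, polychaete worms = 21.9/11.6 = 1.89, snails = 22.7/6.76 = 3.36.
Ranked: snails > polychaete worms > amphipods.

polychaete worms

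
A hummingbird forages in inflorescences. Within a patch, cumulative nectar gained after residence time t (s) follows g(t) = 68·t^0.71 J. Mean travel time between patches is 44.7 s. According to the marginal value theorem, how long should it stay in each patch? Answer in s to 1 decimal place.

Maximise g(t)/(T+t): set derivative to zero → g'(t)(T+t) = g(t).
g'(t) = 0.71·68·t^-0.29. Setting 0.71·68·t^-0.29 = 68·t^0.71/(44.7+t) gives 0.71(44.7+t) = t, so 0.29·t = 0.71×44.7.
t* = 0.71×44.7/0.29 = 109.4 s.

109.4 s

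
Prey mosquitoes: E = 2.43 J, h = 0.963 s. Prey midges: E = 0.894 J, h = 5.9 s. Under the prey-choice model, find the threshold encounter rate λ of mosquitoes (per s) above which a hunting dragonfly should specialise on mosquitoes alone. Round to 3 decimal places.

0.066 per s

The zero-one rule: include midges iff E₂/h₂ > λE₁/(1+λh₁). Equality gives the switch point.
λE₁h₂ = E₂ + λE₂h₁ ⇒ λ = E₂/(E₁h₂ − E₂h₁) = 0.894/(14.34 − 0.8609) = 0.06634 per s.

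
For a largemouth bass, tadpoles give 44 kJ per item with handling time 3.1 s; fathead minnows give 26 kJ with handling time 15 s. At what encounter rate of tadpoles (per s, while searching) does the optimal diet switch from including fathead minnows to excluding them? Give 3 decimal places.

The zero-one rule: include fathead minnows iff E₂/h₂ > λE₁/(1+λh₁). Equality gives the switch point.
λE₁h₂ = E₂ + λE₂h₁ ⇒ λ = E₂/(E₁h₂ − E₂h₁) = 26/(660 − 80.6) = 0.04487 per s.

0.045 per s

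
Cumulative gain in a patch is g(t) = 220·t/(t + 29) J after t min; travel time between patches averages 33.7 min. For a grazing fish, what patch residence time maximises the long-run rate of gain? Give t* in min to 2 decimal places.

Optimal t* satisfies g'(t*) = g(t*)/(T + t*).
g'(t) = 220·29/(t + 29)². Setting 220·29/(t+29)² = 220t/[(t+29)(33.7+t)] gives 29(33.7+t) = t(t+29), so t² = 29×33.7 = 977.3.
t* = √977.3 = 31.26 min.

31.26 min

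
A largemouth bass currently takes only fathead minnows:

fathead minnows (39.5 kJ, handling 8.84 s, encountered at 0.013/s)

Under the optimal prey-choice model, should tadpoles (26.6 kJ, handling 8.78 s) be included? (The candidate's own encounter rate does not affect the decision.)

Yes

Current rate: (0.013×39.5)/(1 + 0.013×8.84) = 0.4606 kJ/s.
Profitability of tadpoles: 26.6/8.78 = 3.03 kJ/s.
3.03 > 0.4606, so adding tadpoles raises the average — include it.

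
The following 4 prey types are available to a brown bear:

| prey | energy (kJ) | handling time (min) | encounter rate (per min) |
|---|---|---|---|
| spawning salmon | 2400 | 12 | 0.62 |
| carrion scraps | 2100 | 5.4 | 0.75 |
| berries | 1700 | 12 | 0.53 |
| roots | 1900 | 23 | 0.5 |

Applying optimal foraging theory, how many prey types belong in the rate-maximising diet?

1

Profitabilities (E/h, kJ/min): carrion scraps 389, spawning salmon 200, berries 142, roots 82.6. Add prey in this order while the next type's profitability exceeds the intake rate on those already taken.
Rate on top 1: 311.9. spawning salmon: 200 < 311.9 → exclude; stop.
Optimal diet: carrion scraps — 1 of 4 types.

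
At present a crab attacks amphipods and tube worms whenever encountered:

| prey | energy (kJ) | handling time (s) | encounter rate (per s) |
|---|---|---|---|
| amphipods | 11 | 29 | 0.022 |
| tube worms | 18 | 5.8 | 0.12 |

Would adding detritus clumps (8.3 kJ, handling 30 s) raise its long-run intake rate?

Intake rate on the current diet: R = (0.022×11 + 0.12×18) / (1 + 0.022×29 + 0.12×5.8) = 2.402/2.334 = 1.029 kJ/s.
Profitability of detritus clumps: 8.3/30 = 0.2767 kJ/s.
0.2767 < 1.029, so adding detritus clumps would lower the average — exclude it.

No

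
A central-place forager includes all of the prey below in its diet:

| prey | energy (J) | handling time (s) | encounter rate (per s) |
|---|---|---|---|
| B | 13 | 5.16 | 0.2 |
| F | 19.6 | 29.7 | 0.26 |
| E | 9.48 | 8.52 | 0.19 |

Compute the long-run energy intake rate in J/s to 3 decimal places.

R = (0.2×13 + 0.26×19.6 + 0.19×9.48) / (1 + 0.2×5.16 + 0.26×29.7 + 0.19×8.52) = 9.497/11.37 = 0.8351 J/s.

0.835 J/s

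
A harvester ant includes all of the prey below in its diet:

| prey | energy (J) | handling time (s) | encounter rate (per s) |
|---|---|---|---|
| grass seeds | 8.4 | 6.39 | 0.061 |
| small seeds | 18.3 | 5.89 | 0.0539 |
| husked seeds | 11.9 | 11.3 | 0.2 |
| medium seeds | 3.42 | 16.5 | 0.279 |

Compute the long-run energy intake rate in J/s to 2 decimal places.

Energy encountered per unit search time: 0.061×8.4 + 0.0539×18.3 + 0.2×11.9 + 0.279×3.42 = 4.833 J/s.
Handling time per unit search time: 0.061×6.39 + 0.0539×5.89 + 0.2×11.3 + 0.279×16.5 = 7.571.
Rate = 4.833/(1 + 7.571) = 0.5639 J/s.

0.56 J/s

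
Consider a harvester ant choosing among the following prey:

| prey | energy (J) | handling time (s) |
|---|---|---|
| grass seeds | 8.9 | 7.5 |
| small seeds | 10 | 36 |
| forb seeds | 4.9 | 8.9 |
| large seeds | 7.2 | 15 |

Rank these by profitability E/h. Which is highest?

Profitability E/h (J/s): grass seeds = 8.9/7.5 = 1.19, small seeds = 10/36 = 0.278, forb seeds = 4.9/8.9 = 0.551, large seeds = 7.2/15 = 0.48.
Ranked: grass seeds > forb seeds > large seeds > small seeds.

grass seeds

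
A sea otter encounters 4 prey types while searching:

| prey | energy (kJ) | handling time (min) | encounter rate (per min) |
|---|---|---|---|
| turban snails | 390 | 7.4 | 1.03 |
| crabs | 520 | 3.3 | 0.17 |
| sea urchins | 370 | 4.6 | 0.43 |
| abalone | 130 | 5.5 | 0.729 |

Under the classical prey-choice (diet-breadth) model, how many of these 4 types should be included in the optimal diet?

2

Profitabilities (E/h, kJ/min): crabs 158, sea urchins 80.4, turban snails 52.7, abalone 23.6. Add prey in this order while the next type's profitability exceeds the intake rate on those already taken.
Rate on top 1: 56.63. sea urchins: 80.4 > 56.63 → include.
Rate on top 2: 69.94. turban snails: 52.7 < 69.94 → exclude; stop.
Optimal diet: crabs, sea urchins — 2 of 4 types.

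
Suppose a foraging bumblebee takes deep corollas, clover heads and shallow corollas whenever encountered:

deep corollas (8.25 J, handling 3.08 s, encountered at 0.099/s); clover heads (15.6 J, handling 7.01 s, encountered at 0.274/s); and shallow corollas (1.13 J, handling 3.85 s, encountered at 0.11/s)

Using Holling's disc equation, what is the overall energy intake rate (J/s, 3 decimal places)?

Energy encountered per unit search time: 0.099×8.25 + 0.274×15.6 + 0.11×1.13 = 5.215 J/s.
Handling time per unit search time: 0.099×3.08 + 0.274×7.01 + 0.11×3.85 = 2.649.
Rate = 5.215/(1 + 2.649) = 1.429 J/s.

1.429 J/s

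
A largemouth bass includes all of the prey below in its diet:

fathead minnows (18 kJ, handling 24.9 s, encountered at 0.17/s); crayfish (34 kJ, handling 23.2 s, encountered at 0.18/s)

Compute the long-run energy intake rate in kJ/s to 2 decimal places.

R = (0.17×18 + 0.18×34) / (1 + 0.17×24.9 + 0.18×23.2) = 9.18/9.409 = 0.9757 kJ/s.

0.98 kJ/s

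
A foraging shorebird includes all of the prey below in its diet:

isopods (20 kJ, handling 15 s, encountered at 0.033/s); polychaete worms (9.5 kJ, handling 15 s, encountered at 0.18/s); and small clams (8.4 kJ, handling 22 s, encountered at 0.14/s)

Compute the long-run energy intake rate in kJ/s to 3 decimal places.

R = (0.033×20 + 0.18×9.5 + 0.14×8.4) / (1 + 0.033×15 + 0.18×15 + 0.14×22) = 3.546/7.275 = 0.4874 kJ/s.

0.487 kJ/s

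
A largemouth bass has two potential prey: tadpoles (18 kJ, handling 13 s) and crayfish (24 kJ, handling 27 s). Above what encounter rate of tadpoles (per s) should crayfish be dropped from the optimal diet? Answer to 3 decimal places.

0.138 per s

At the threshold, the rate on tadpoles alone equals the profitability of crayfish: λ·18/(1 + λ·13) = 24/27 = 0.8889.
Rearranging, λ(18 − 0.8889×13) = 0.8889, so λ = 0.8889/6.444 = 0.1379 per s.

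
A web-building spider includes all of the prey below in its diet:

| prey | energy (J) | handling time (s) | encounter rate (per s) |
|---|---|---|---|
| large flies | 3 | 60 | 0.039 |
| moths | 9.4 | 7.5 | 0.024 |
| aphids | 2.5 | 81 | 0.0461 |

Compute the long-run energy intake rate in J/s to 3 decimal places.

0.063 J/s

Energy encountered per unit search time: 0.039×3 + 0.024×9.4 + 0.0461×2.5 = 0.4579 J/s.
Handling time per unit search time: 0.039×60 + 0.024×7.5 + 0.0461×81 = 6.254.
Rate = 0.4579/(1 + 6.254) = 0.06312 J/s.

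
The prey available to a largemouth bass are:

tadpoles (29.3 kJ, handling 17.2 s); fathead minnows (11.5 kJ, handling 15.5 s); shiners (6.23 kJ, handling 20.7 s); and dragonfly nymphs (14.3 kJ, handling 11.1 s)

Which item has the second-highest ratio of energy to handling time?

dragonfly nymphs

In descending order of E/h:
tadpoles: 29.3/17.2 = 1.7 kJ/s
dragonfly nymphs: 14.3/11.1 = 1.29 kJ/s
fathead minnows: 11.5/15.5 = 0.742 kJ/s
shiners: 6.23/20.7 = 0.301 kJ/s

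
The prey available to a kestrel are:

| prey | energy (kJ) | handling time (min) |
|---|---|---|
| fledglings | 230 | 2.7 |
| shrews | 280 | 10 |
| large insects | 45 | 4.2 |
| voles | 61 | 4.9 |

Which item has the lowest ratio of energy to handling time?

In descending order of E/h:
fledglings: 230/2.7 = 85.2 kJ/min
shrews: 280/10 = 28 kJ/min
voles: 61/4.9 = 12.4 kJ/min
large insects: 45/4.2 = 10.7 kJ/min

large insects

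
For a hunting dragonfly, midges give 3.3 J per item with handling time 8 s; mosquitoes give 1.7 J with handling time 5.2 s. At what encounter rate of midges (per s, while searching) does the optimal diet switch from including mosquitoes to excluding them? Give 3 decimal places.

At the threshold, the rate on midges alone equals the profitability of mosquitoes: λ·3.3/(1 + λ·8) = 1.7/5.2 = 0.3269.
Rearranging, λ(3.3 − 0.3269×8) = 0.3269, so λ = 0.3269/0.6846 = 0.4775 per s.

0.478 per s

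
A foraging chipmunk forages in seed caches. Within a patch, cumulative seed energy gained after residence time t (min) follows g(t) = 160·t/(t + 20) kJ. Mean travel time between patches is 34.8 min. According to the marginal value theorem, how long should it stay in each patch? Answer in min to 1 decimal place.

26.4 min

Optimal t* satisfies g'(t*) = g(t*)/(T + t*).
g'(t) = 160·20/(t + 20)². Setting 160·20/(t+20)² = 160t/[(t+20)(34.8+t)] gives 20(34.8+t) = t(t+20), so t² = 20×34.8 = 696.
t* = √696 = 26.38 min.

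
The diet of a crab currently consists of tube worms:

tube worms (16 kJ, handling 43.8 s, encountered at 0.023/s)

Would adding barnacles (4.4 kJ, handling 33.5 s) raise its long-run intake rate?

Intake rate on the current diet: R = (0.023×16) / (1 + 0.023×43.8) = 0.368/2.007 = 0.1833 kJ/s.
Profitability of barnacles: 4.4/33.5 = 0.1313 kJ/s.
0.1313 < 0.1833, so adding barnacles would lower the average — exclude it.

No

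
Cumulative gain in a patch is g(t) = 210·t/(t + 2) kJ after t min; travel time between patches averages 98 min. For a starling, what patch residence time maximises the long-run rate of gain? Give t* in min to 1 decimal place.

Maximise g(t)/(T+t): set derivative to zero → g'(t)(T+t) = g(t).
g'(t) = 210·2/(t + 2)². Setting 210·2/(t+2)² = 210t/[(t+2)(98+t)] gives 2(98+t) = t(t+2), so t² = 2×98 = 196.
t* = √196 = 14 min.

14.0 min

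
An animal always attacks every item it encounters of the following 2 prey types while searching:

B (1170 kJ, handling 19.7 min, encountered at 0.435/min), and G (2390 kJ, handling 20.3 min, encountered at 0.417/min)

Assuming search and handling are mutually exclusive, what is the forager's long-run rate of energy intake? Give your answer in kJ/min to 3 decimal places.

83.483 kJ/min

R = (0.435×1170 + 0.417×2390) / (1 + 0.435×19.7 + 0.417×20.3) = 1506/18.03 = 83.48 kJ/min.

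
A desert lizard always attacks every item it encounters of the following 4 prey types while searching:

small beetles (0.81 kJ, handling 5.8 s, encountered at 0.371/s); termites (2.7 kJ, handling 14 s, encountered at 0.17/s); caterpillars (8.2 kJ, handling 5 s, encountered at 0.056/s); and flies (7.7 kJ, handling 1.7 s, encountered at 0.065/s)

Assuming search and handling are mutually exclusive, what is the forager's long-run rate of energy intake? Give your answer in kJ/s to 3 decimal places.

R = (0.371×0.81 + 0.17×2.7 + 0.056×8.2 + 0.065×7.7) / (1 + 0.371×5.8 + 0.17×14 + 0.056×5 + 0.065×1.7) = 1.719/5.922 = 0.2903 kJ/s.

0.290 kJ/s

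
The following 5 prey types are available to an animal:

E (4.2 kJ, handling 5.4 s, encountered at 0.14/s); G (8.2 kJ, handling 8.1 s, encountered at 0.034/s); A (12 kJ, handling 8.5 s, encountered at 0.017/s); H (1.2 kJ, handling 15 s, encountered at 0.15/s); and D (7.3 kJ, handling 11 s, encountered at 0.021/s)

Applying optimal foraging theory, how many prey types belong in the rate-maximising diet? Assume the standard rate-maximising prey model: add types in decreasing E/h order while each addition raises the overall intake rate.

Rank by E/h (kJ/s): A 1.41, G 1.01, E 0.778, D 0.664, H 0.08. Include each in turn until the next type's E/h falls below the running intake rate.
Rate on top 1: 0.1782. G: 1.01 > 0.1782 → include.
Rate on top 2: 0.34. E: 0.778 > 0.34 → include.
Rate on top 3: 0.4921. D: 0.664 > 0.4921 → include.
Rate on top 4: 0.5086. H: 0.08 < 0.5086 → exclude; stop.
Optimal diet: A, G, E, D — 4 of 5 types.

4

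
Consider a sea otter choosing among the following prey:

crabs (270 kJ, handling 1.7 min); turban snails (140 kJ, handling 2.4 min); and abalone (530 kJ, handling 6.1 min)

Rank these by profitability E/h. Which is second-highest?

Profitability E/h (kJ/min): crabs = 270/1.7 = 159, turban snails = 140/2.4 = 58.3, abalone = 530/6.1 = 86.9.
Ranked: crabs > abalone > turban snails.

abalone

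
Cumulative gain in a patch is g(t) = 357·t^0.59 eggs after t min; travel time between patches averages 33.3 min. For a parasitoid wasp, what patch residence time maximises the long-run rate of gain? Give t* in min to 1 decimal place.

Maximise g(t)/(T+t): set derivative to zero → g'(t)(T+t) = g(t).
g'(t) = 0.59·357·t^-0.41. Setting 0.59·357·t^-0.41 = 357·t^0.59/(33.3+t) gives 0.59(33.3+t) = t, so 0.41·t = 0.59×33.3.
t* = 0.59×33.3/0.41 = 47.92 min.

47.9 min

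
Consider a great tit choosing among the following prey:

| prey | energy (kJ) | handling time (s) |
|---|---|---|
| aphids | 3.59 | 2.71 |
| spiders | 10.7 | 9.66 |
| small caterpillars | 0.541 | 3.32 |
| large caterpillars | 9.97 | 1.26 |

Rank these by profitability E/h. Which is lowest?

small caterpillars

In descending order of E/h:
large caterpillars: 9.97/1.26 = 7.91 kJ/s
aphids: 3.59/2.71 = 1.32 kJ/s
spiders: 10.7/9.66 = 1.11 kJ/s
small caterpillars: 0.541/3.32 = 0.163 kJ/s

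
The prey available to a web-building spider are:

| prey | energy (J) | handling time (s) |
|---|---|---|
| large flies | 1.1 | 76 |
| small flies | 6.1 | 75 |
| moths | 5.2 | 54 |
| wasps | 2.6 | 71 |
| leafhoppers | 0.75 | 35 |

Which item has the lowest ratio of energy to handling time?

large flies

In descending order of E/h:
moths: 5.2/54 = 0.0963 J/s
small flies: 6.1/75 = 0.0813 J/s
wasps: 2.6/71 = 0.0366 J/s
leafhoppers: 0.75/35 = 0.0214 J/s
large flies: 1.1/76 = 0.0145 J/s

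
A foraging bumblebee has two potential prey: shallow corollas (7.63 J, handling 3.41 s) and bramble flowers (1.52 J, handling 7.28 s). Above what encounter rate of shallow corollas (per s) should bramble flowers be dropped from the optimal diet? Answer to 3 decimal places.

0.030 per s

At the threshold, the rate on shallow corollas alone equals the profitability of bramble flowers: λ·7.63/(1 + λ·3.41) = 1.52/7.28 = 0.2088.
Rearranging, λ(7.63 − 0.2088×3.41) = 0.2088, so λ = 0.2088/6.918 = 0.03018 per s.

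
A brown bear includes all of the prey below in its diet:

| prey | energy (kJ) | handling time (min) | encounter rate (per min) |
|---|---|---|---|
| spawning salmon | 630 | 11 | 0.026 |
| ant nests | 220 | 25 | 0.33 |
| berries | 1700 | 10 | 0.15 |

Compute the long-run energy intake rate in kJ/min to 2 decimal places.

R = Σλ_iE_i / (1 + Σλ_ih_i)
Numerator: 0.026×630 + 0.33×220 + 0.15×1700 = 344
Denominator: 1 + 0.026×11 + 0.33×25 + 0.15×10 = 11.04
R = 344/11.04 = 31.17 kJ/min

31.17 kJ/min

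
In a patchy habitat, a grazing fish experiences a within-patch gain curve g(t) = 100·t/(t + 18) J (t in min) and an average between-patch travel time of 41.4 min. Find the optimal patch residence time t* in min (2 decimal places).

27.30 min

Optimal t* satisfies g'(t*) = g(t*)/(T + t*).
g'(t) = 100·18/(t + 18)². Setting 100·18/(t+18)² = 100t/[(t+18)(41.4+t)] gives 18(41.4+t) = t(t+18), so t² = 18×41.4 = 745.2.
t* = √745.2 = 27.3 min.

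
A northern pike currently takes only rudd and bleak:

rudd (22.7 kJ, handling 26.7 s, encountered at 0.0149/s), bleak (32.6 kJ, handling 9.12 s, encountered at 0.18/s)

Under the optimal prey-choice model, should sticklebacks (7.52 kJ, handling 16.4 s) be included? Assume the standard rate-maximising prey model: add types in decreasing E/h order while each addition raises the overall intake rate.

Current rate: (0.0149×22.7 + 0.18×32.6)/(1 + 0.0149×26.7 + 0.18×9.12) = 2.042 kJ/s.
Profitability of sticklebacks: 7.52/16.4 = 0.4585 kJ/s.
0.4585 < 2.042, so adding sticklebacks would lower the average — exclude it.

No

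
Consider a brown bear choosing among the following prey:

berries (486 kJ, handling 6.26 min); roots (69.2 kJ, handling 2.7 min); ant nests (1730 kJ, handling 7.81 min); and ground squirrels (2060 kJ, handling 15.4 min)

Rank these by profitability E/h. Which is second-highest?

In descending order of E/h:
ant nests: 1730/7.81 = 222 kJ/min
ground squirrels: 2060/15.4 = 134 kJ/min
berries: 486/6.26 = 77.6 kJ/min
roots: 69.2/2.7 = 25.6 kJ/min

ground squirrels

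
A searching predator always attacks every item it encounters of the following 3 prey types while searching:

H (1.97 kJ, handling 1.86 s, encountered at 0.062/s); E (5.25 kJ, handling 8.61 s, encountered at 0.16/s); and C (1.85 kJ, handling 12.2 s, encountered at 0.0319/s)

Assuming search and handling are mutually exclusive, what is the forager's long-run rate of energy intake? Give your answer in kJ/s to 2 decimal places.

0.35 kJ/s

R = Σλ_iE_i / (1 + Σλ_ih_i)
Numerator: 0.062×1.97 + 0.16×5.25 + 0.0319×1.85 = 1.021
Denominator: 1 + 0.062×1.86 + 0.16×8.61 + 0.0319×12.2 = 2.882
R = 1.021/2.882 = 0.3543 kJ/s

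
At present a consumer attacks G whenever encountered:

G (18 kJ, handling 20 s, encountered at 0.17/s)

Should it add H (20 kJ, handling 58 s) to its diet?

Current rate: (0.17×18)/(1 + 0.17×20) = 0.6955 kJ/s.
Profitability of H: 20/58 = 0.3448 kJ/s.
Since 0.3448 < R, time spent handling H is better spent searching.

No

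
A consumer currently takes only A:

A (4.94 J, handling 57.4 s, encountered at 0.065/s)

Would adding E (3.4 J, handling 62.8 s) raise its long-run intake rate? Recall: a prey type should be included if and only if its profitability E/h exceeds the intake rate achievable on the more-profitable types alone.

Intake rate on the current diet: R = (0.065×4.94) / (1 + 0.065×57.4) = 0.3211/4.731 = 0.06787 J/s.
E: E/h = 3.4/62.8 = 0.05414 J/s.
0.05414 < 0.06787, so adding E would lower the average — exclude it.

No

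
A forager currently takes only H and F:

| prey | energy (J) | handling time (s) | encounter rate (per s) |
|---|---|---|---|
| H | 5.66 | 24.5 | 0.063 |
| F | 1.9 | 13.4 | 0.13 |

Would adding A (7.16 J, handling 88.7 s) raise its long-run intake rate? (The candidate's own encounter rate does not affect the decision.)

Current rate: (0.063×5.66 + 0.13×1.9)/(1 + 0.063×24.5 + 0.13×13.4) = 0.1408 J/s.
Profitability of A: 7.16/88.7 = 0.08072 J/s.
Since 0.08072 < R, time spent handling A is better spent searching.

No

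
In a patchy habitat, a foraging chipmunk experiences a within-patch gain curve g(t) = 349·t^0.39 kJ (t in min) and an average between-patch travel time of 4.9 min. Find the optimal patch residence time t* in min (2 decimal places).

3.13 min

By the marginal value theorem, leave when the instantaneous gain rate g'(t) equals the habitat-wide average g(t)/(T + t).
g'(t) = 0.39·349·t^-0.61. Setting 0.39·349·t^-0.61 = 349·t^0.39/(4.9+t) gives 0.39(4.9+t) = t, so 0.61·t = 0.39×4.9.
t* = 0.39×4.9/0.61 = 3.133 min.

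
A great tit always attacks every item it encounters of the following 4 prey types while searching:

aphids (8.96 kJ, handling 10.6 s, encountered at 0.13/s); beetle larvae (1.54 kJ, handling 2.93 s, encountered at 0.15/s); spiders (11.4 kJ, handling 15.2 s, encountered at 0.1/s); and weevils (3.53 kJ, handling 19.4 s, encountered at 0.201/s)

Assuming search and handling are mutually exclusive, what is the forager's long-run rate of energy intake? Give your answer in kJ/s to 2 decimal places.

Energy encountered per unit search time: 0.13×8.96 + 0.15×1.54 + 0.1×11.4 + 0.201×3.53 = 3.245 kJ/s.
Handling time per unit search time: 0.13×10.6 + 0.15×2.93 + 0.1×15.2 + 0.201×19.4 = 7.237.
Rate = 3.245/(1 + 7.237) = 0.394 kJ/s.

0.39 kJ/s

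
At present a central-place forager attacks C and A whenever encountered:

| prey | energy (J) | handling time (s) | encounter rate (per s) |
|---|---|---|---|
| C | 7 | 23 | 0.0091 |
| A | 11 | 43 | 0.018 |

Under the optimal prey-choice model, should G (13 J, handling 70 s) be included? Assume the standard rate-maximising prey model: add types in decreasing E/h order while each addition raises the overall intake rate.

Intake rate on the current diet: R = (0.0091×7 + 0.018×11) / (1 + 0.0091×23 + 0.018×43) = 0.2617/1.983 = 0.132 J/s.
Profitability of G: 13/70 = 0.1857 J/s.
0.1857 > 0.132, so adding G raises the average — include it.

Yes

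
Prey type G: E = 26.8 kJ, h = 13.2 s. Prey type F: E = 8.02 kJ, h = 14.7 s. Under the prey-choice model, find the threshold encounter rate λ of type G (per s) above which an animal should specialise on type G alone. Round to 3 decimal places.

At the threshold, the rate on type G alone equals the profitability of type F: λ·26.8/(1 + λ·13.2) = 8.02/14.7 = 0.5456.
Rearranging, λ(26.8 − 0.5456×13.2) = 0.5456, so λ = 0.5456/19.6 = 0.02784 per s.

0.028 per s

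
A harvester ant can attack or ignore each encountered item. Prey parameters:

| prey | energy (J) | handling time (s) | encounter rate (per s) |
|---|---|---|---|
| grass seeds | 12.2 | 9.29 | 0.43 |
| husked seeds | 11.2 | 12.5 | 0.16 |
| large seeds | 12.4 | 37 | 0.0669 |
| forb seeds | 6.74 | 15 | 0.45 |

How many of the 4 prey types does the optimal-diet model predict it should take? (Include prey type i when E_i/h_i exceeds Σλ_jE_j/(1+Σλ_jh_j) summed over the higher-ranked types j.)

1

Profitabilities (E/h, J/s): grass seeds 1.31, husked seeds 0.896, forb seeds 0.449, large seeds 0.335. Add prey in this order while the next type's profitability exceeds the intake rate on those already taken.
Rate on top 1: 1.05. husked seeds: 0.896 < 1.05 → exclude; stop.
Optimal diet: grass seeds — 1 of 4 types.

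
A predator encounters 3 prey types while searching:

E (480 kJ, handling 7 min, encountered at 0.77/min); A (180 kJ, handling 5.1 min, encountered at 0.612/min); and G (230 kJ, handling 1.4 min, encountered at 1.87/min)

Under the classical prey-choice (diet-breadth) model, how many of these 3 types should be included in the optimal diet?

1

Profitabilities (E/h, kJ/min): G 164, E 68.6, A 35.3. Add prey in this order while the next type's profitability exceeds the intake rate on those already taken.
Rate on top 1: 118.9. E: 68.6 < 118.9 → exclude; stop.
Optimal diet: G — 1 of 3 types.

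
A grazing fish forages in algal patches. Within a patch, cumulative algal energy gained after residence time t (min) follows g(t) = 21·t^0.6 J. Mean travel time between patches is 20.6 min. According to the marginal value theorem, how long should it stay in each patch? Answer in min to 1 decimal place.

30.9 min

Optimal t* satisfies g'(t*) = g(t*)/(T + t*).
g'(t) = 0.6·21·t^-0.4. Setting 0.6·21·t^-0.4 = 21·t^0.6/(20.6+t) gives 0.6(20.6+t) = t, so 0.40·t = 0.6×20.6.
t* = 0.6×20.6/0.40 = 30.9 min.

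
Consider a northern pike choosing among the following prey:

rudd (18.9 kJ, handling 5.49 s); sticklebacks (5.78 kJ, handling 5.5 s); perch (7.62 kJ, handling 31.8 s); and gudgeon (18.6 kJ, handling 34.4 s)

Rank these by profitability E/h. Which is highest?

rudd

In descending order of E/h:
rudd: 18.9/5.49 = 3.44 kJ/s
sticklebacks: 5.78/5.5 = 1.05 kJ/s
gudgeon: 18.6/34.4 = 0.541 kJ/s
perch: 7.62/31.8 = 0.24 kJ/s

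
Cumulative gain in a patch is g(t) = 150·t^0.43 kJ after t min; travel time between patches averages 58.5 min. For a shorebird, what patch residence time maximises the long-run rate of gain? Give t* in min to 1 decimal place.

By the marginal value theorem, leave when the instantaneous gain rate g'(t) equals the habitat-wide average g(t)/(T + t).
g'(t) = 0.43·150·t^-0.57. Setting 0.43·150·t^-0.57 = 150·t^0.43/(58.5+t) gives 0.43(58.5+t) = t, so 0.57·t = 0.43×58.5.
t* = 0.43×58.5/0.57 = 44.13 min.

44.1 min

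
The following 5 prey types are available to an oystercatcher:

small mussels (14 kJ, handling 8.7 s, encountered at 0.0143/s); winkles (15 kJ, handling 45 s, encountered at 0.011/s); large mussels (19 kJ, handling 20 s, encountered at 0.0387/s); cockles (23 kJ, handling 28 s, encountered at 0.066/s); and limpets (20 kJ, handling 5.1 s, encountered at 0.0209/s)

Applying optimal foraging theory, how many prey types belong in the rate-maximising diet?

4

E/h in descending order: limpets 3.92, small mussels 1.61, large mussels 0.95, cockles 0.821, winkles 0.333 kJ/s. The optimal diet is the largest prefix of this list for which every included type satisfies E_i/h_i > R on the types above it.
Rate on top 1: 0.3777. small mussels: 1.61 > 0.3777 → include.
Rate on top 2: 0.5022. large mussels: 0.95 > 0.5022 → include.
Rate on top 3: 0.6751. cockles: 0.821 > 0.6751 → include.
Rate on top 4: 0.7453. winkles: 0.333 < 0.7453 → exclude; stop.
Optimal diet: limpets, small mussels, large mussels, cockles — 4 of 5 types.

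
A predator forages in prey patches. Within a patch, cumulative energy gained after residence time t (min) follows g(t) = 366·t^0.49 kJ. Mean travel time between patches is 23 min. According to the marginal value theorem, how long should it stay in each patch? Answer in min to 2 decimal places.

Maximise g(t)/(T+t): set derivative to zero → g'(t)(T+t) = g(t).
g'(t) = 0.49·366·t^-0.51. Setting 0.49·366·t^-0.51 = 366·t^0.49/(23+t) gives 0.49(23+t) = t, so 0.51·t = 0.49×23.
t* = 0.49×23/0.51 = 22.1 min.

22.10 min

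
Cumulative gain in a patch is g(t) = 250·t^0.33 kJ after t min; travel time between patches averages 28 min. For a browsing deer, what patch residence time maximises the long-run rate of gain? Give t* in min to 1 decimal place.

Optimal t* satisfies g'(t*) = g(t*)/(T + t*).
g'(t) = 0.33·250·t^-0.67. Setting 0.33·250·t^-0.67 = 250·t^0.33/(28+t) gives 0.33(28+t) = t, so 0.67·t = 0.33×28.
t* = 0.33×28/0.67 = 13.79 min.

13.8 min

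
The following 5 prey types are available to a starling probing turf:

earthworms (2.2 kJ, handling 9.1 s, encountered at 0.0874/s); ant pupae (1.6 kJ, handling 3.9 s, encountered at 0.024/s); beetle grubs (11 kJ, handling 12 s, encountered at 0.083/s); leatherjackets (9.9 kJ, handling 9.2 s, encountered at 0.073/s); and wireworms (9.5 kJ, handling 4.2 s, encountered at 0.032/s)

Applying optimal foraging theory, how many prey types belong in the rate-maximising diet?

3

Rank by E/h (kJ/s): wireworms 2.26, leatherjackets 1.08, beetle grubs 0.917, ant pupae 0.41, earthworms 0.242. Include each in turn until the next type's E/h falls below the running intake rate.
Rate on top 1: 0.268. leatherjackets: 1.08 > 0.268 → include.
Rate on top 2: 0.5685. beetle grubs: 0.917 > 0.5685 → include.
Rate on top 3: 0.6923. ant pupae: 0.41 < 0.6923 → exclude; stop.
Optimal diet: wireworms, leatherjackets, beetle grubs — 3 of 5 types.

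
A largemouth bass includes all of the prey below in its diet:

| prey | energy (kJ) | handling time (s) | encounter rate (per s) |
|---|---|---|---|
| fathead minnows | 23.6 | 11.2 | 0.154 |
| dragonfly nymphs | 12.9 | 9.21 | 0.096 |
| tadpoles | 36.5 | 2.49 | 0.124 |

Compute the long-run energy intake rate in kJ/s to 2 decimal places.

Energy encountered per unit search time: 0.154×23.6 + 0.096×12.9 + 0.124×36.5 = 9.399 kJ/s.
Handling time per unit search time: 0.154×11.2 + 0.096×9.21 + 0.124×2.49 = 2.918.
Rate = 9.399/(1 + 2.918) = 2.399 kJ/s.

2.40 kJ/s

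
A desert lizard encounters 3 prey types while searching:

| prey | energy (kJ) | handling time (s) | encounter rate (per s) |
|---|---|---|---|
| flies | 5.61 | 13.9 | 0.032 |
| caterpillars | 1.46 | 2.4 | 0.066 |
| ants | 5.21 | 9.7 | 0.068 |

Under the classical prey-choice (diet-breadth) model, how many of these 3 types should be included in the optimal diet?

3

Rank by E/h (kJ/s): caterpillars 0.608, ants 0.537, flies 0.404. Include each in turn until the next type's E/h falls below the running intake rate.
Rate on top 1: 0.08318. ants: 0.537 > 0.08318 → include.
Rate on top 2: 0.2479. flies: 0.404 > 0.2479 → include.
Optimal diet: caterpillars, ants, flies — 3 of 3 types.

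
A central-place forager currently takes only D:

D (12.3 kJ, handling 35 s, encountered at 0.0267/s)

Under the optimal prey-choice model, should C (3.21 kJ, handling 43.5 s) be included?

No

Intake rate on the current diet: R = (0.0267×12.3) / (1 + 0.0267×35) = 0.3284/1.935 = 0.1698 kJ/s.
C: E/h = 3.21/43.5 = 0.07379 kJ/s.
0.07379 < 0.1698, so adding C would lower the average — exclude it.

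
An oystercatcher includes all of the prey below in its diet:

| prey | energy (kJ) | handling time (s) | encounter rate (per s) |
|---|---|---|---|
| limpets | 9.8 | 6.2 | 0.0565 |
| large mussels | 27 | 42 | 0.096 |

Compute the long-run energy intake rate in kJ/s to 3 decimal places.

Energy encountered per unit search time: 0.0565×9.8 + 0.096×27 = 3.146 kJ/s.
Handling time per unit search time: 0.0565×6.2 + 0.096×42 = 4.382.
Rate = 3.146/(1 + 4.382) = 0.5845 kJ/s.

0.584 kJ/s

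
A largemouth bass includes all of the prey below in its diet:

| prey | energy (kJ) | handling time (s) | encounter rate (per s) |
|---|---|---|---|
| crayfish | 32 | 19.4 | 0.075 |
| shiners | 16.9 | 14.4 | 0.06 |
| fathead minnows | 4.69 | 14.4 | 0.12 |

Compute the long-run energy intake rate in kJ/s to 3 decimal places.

R = (0.075×32 + 0.06×16.9 + 0.12×4.69) / (1 + 0.075×19.4 + 0.06×14.4 + 0.12×14.4) = 3.977/5.047 = 0.788 kJ/s.

0.788 kJ/s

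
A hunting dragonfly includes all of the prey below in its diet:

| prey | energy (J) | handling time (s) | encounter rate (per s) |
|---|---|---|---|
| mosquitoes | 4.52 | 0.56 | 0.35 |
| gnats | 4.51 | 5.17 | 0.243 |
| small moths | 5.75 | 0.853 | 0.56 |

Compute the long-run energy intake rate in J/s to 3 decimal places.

R = (0.35×4.52 + 0.243×4.51 + 0.56×5.75) / (1 + 0.35×0.56 + 0.243×5.17 + 0.56×0.853) = 5.898/2.93 = 2.013 J/s.

2.013 J/s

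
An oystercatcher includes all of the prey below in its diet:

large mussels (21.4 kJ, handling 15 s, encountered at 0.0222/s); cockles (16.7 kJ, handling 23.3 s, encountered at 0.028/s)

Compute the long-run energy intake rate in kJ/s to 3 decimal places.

R = Σλ_iE_i / (1 + Σλ_ih_i)
Numerator: 0.0222×21.4 + 0.028×16.7 = 0.9427
Denominator: 1 + 0.0222×15 + 0.028×23.3 = 1.985
R = 0.9427/1.985 = 0.4748 kJ/s

0.475 kJ/s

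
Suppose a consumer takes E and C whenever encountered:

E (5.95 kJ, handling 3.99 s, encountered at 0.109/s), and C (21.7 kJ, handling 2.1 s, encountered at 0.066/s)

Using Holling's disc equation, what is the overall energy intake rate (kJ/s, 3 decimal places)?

1.322 kJ/s

Energy encountered per unit search time: 0.109×5.95 + 0.066×21.7 = 2.081 kJ/s.
Handling time per unit search time: 0.109×3.99 + 0.066×2.1 = 0.5735.
Rate = 2.081/(1 + 0.5735) = 1.322 kJ/s.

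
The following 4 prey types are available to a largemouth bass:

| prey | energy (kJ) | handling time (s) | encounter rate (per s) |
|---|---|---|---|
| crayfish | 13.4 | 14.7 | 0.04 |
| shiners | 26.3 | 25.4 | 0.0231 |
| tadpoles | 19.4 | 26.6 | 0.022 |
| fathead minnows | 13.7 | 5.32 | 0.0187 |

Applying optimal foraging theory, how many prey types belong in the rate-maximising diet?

Rank by E/h (kJ/s): fathead minnows 2.58, shiners 1.04, crayfish 0.912, tadpoles 0.729. Include each in turn until the next type's E/h falls below the running intake rate.
Rate on top 1: 0.233. shiners: 1.04 > 0.233 → include.
Rate on top 2: 0.5122. crayfish: 0.912 > 0.5122 → include.
Rate on top 3: 0.6155. tadpoles: 0.729 > 0.6155 → include.
Optimal diet: fathead minnows, shiners, crayfish, tadpoles — 4 of 4 types.

4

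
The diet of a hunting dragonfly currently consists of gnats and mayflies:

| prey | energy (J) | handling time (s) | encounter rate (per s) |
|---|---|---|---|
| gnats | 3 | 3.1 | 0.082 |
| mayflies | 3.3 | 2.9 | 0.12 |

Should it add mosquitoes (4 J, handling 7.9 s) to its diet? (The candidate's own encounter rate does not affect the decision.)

Yes

Current rate: (0.082×3 + 0.12×3.3)/(1 + 0.082×3.1 + 0.12×2.9) = 0.4007 J/s.
mosquitoes: E/h = 4/7.9 = 0.5063 J/s.
Since 0.5063 > R, including mosquitoes increases the long-run rate.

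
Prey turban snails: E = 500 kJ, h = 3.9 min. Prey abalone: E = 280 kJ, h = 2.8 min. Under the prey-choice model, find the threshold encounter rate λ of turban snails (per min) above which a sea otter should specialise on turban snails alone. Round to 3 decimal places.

0.909 per min

The zero-one rule: include abalone iff E₂/h₂ > λE₁/(1+λh₁). Equality gives the switch point.
λE₁h₂ = E₂ + λE₂h₁ ⇒ λ = E₂/(E₁h₂ − E₂h₁) = 280/(1400 − 1092) = 0.9091 per min.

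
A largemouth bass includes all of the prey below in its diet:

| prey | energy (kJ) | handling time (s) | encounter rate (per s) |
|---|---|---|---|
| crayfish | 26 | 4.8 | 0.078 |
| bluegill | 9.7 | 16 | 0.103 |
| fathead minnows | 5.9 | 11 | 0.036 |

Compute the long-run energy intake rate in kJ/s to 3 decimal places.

0.948 kJ/s

R = Σλ_iE_i / (1 + Σλ_ih_i)
Numerator: 0.078×26 + 0.103×9.7 + 0.036×5.9 = 3.24
Denominator: 1 + 0.078×4.8 + 0.103×16 + 0.036×11 = 3.418
R = 3.24/3.418 = 0.9477 kJ/s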